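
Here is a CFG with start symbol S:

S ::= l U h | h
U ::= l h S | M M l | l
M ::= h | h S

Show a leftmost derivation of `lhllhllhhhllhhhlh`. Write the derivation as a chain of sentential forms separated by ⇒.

S ⇒ lUh   [S ::= l U h]
lUh ⇒ lMMlh   [U ::= M M l]
lMMlh ⇒ lhSMlh   [M ::= h S]
lhSMlh ⇒ lhlUhMlh   [S ::= l U h]
lhlUhMlh ⇒ lhllhShMlh   [U ::= l h S]
lhllhShMlh ⇒ lhllhlUhhMlh   [S ::= l U h]
lhllhlUhhMlh ⇒ lhllhllhhMlh   [U ::= l]
lhllhllhhMlh ⇒ lhllhllhhhSlh   [M ::= h S]
lhllhllhhhSlh ⇒ lhllhllhhhlUhlh   [S ::= l U h]
lhllhllhhhlUhlh ⇒ lhllhllhhhllhShlh   [U ::= l h S]
lhllhllhhhllhShlh ⇒ lhllhllhhhllhhhlh   [S ::= h]

S ⇒ lUh ⇒ lMMlh ⇒ lhSMlh ⇒ lhlUhMlh ⇒ lhllhShMlh ⇒ lhllhlUhhMlh ⇒ lhllhllhhMlh ⇒ lhllhllhhhSlh ⇒ lhllhllhhhlUhlh ⇒ lhllhllhhhllhShlh ⇒ lhllhllhhhllhhhlh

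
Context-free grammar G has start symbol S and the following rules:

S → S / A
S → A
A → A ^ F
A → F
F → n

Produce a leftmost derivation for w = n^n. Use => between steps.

S=>A=>A^F=>F^F=>n^F=>n^n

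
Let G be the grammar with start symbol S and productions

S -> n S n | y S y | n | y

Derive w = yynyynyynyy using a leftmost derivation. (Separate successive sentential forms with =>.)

S => ySy   [S -> y S y]
ySy => yySyy   [S -> y S y]
yySyy => yynSnyy   [S -> n S n]
yynSnyy => yynySynyy   [S -> y S y]
yynySynyy => yynyySyynyy   [S -> y S y]
yynyySyynyy => yynyynyynyy   [S -> n]

S => ySy => yySyy => yynSnyy => yynySynyy => yynyySyynyy => yynyynyynyy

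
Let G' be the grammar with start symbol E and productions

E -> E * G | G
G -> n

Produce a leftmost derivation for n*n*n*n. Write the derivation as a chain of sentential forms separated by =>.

E => E*G   [E -> E * G]
E*G => E*G*G   [E -> E * G]
E*G*G => E*G*G*G   [E -> E * G]
E*G*G*G => G*G*G*G   [E -> G]
G*G*G*G => n*G*G*G   [G -> n]
n*G*G*G => n*n*G*G   [G -> n]
n*n*G*G => n*n*n*G   [G -> n]
n*n*n*G => n*n*n*n   [G -> n]

E=>E*G=>E*G*G=>E*G*G*G=>G*G*G*G=>n*G*G*G=>n*n*G*G=>n*n*n*G=>n*n*n*n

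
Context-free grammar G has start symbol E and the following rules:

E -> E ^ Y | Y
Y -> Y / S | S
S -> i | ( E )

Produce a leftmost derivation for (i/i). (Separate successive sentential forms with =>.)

E => Y   [E -> Y]
Y => S   [Y -> S]
S => (E)   [S -> ( E )]
(E) => (Y)   [E -> Y]
(Y) => (Y/S)   [Y -> Y / S]
(Y/S) => (S/S)   [Y -> S]
(S/S) => (i/S)   [S -> i]
(i/S) => (i/i)   [S -> i]

E => Y => S => (E) => (Y) => (Y/S) => (S/S) => (i/S) => (i/i)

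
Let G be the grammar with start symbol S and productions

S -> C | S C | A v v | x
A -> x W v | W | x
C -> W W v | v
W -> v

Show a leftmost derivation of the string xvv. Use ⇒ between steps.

S ⇒ SC ⇒ SCC ⇒ xCC ⇒ xvC ⇒ xvv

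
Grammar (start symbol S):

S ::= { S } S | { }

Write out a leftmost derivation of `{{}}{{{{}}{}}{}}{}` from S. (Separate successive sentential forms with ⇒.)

S ⇒ {S}S ⇒ {{}}S ⇒ {{}}{S}S ⇒ {{}}{{S}S}S ⇒ {{}}{{{S}S}S}S ⇒ {{}}{{{{}}S}S}S ⇒ {{}}{{{{}}{}}S}S ⇒ {{}}{{{{}}{}}{}}S ⇒ {{}}{{{{}}{}}{}}{}

S ⇒ {S}S   [S ::= { S } S]
{S}S ⇒ {{}}S   [S ::= { }]
{{}}S ⇒ {{}}{S}S   [S ::= { S } S]
{{}}{S}S ⇒ {{}}{{S}S}S   [S ::= { S } S]
{{}}{{S}S}S ⇒ {{}}{{{S}S}S}S   [S ::= { S } S]
{{}}{{{S}S}S}S ⇒ {{}}{{{{}}S}S}S   [S ::= { }]
{{}}{{{{}}S}S}S ⇒ {{}}{{{{}}{}}S}S   [S ::= { }]
{{}}{{{{}}{}}S}S ⇒ {{}}{{{{}}{}}{}}S   [S ::= { }]
{{}}{{{{}}{}}{}}S ⇒ {{}}{{{{}}{}}{}}{}   [S ::= { }]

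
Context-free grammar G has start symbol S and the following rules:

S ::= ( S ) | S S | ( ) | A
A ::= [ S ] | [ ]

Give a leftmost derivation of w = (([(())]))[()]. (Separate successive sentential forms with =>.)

S => SS   [S ::= S S]
SS => (S)S   [S ::= ( S )]
(S)S => ((S))S   [S ::= ( S )]
((S))S => ((A))S   [S ::= A]
((A))S => (([S]))S   [A ::= [ S ]]
(([S]))S => (([(S)]))S   [S ::= ( S )]
(([(S)]))S => (([(())]))S   [S ::= ( )]
(([(())]))S => (([(())]))A   [S ::= A]
(([(())]))A => (([(())]))[S]   [A ::= [ S ]]
(([(())]))[S] => (([(())]))[()]   [S ::= ( )]

S => SS => (S)S => ((S))S => ((A))S => (([S]))S => (([(S)]))S => (([(())]))S => (([(())]))A => (([(())]))[S] => (([(())]))[()]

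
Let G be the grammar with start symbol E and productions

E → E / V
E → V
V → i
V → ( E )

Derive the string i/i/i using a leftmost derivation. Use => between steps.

E=>E/V=>E/V/V=>V/V/V=>i/V/V=>i/i/V=>i/i/i

E => E/V   [E → E / V]
E/V => E/V/V   [E → E / V]
E/V/V => V/V/V   [E → V]
V/V/V => i/V/V   [V → i]
i/V/V => i/i/V   [V → i]
i/i/V => i/i/i   [V → i]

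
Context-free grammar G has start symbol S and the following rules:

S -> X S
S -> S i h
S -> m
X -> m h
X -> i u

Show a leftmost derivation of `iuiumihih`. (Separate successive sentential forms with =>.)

S => Sih => XSih => iuSih => iuXSih => iuiuSih => iuiuSihih => iuiumihih

S => Sih   [S -> S i h]
Sih => XSih   [S -> X S]
XSih => iuSih   [X -> i u]
iuSih => iuXSih   [S -> X S]
iuXSih => iuiuSih   [X -> i u]
iuiuSih => iuiuSihih   [S -> S i h]
iuiuSihih => iuiumihih   [S -> m]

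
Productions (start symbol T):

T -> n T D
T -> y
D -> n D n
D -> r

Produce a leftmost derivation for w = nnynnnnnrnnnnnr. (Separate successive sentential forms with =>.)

T => nTD => nnTDD => nnyDD => nnynDnD => nnynnDnnD => nnynnnDnnnD => nnynnnnDnnnnD => nnynnnnnDnnnnnD => nnynnnnnrnnnnnD => nnynnnnnrnnnnnr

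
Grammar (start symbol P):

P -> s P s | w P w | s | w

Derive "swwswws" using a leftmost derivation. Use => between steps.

P => sPs   [P -> s P s]
sPs => swPws   [P -> w P w]
swPws => swwPwws   [P -> w P w]
swwPwws => swwswws   [P -> s]

P => sPs => swPws => swwPwws => swwswws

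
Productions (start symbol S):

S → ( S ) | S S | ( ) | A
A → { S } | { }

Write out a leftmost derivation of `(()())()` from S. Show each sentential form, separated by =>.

S => SS => (S)S => (SS)S => (()S)S => (()())S => (()())()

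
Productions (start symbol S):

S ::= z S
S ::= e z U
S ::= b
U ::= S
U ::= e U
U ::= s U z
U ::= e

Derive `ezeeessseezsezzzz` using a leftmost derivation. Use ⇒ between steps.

S ⇒ ezU ⇒ ezeU ⇒ ezeeU ⇒ ezeeeU ⇒ ezeeesUz ⇒ ezeeessUzz ⇒ ezeeesssUzzz ⇒ ezeeessseUzzz ⇒ ezeeessseSzzz ⇒ ezeeessseezUzzz ⇒ ezeeessseezsUzzzz ⇒ ezeeessseezsezzzz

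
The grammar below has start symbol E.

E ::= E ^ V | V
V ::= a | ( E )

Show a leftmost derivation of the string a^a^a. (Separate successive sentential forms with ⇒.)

E ⇒ E^V ⇒ E^V^V ⇒ V^V^V ⇒ a^V^V ⇒ a^a^V ⇒ a^a^a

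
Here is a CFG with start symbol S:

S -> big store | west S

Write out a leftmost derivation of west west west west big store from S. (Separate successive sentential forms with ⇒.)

S ⇒ west S ⇒ west west S ⇒ west west west S ⇒ west west west west S ⇒ west west west west big store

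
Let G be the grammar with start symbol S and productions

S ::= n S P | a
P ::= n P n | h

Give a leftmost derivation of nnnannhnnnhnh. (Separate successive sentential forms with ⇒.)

S ⇒ nSP   [S ::= n S P]
nSP ⇒ nnSPP   [S ::= n S P]
nnSPP ⇒ nnnSPPP   [S ::= n S P]
nnnSPPP ⇒ nnnaPPP   [S ::= a]
nnnaPPP ⇒ nnnanPnPP   [P ::= n P n]
nnnanPnPP ⇒ nnnannPnnPP   [P ::= n P n]
nnnannPnnPP ⇒ nnnannhnnPP   [P ::= h]
nnnannhnnPP ⇒ nnnannhnnnPnP   [P ::= n P n]
nnnannhnnnPnP ⇒ nnnannhnnnhnP   [P ::= h]
nnnannhnnnhnP ⇒ nnnannhnnnhnh   [P ::= h]

S ⇒ nSP ⇒ nnSPP ⇒ nnnSPPP ⇒ nnnaPPP ⇒ nnnanPnPP ⇒ nnnannPnnPP ⇒ nnnannhnnPP ⇒ nnnannhnnnPnP ⇒ nnnannhnnnhnP ⇒ nnnannhnnnhnh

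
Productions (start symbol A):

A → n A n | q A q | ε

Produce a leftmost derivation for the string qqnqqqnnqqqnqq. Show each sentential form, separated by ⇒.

A ⇒ qAq ⇒ qqAqq ⇒ qqnAnqq ⇒ qqnqAqnqq ⇒ qqnqqAqqnqq ⇒ qqnqqqAqqqnqq ⇒ qqnqqqnAnqqqnqq ⇒ qqnqqqnnqqqnqq

A ⇒ qAq   [A → q A q]
qAq ⇒ qqAqq   [A → q A q]
qqAqq ⇒ qqnAnqq   [A → n A n]
qqnAnqq ⇒ qqnqAqnqq   [A → q A q]
qqnqAqnqq ⇒ qqnqqAqqnqq   [A → q A q]
qqnqqAqqnqq ⇒ qqnqqqAqqqnqq   [A → q A q]
qqnqqqAqqqnqq ⇒ qqnqqqnAnqqqnqq   [A → n A n]
qqnqqqnAnqqqnqq ⇒ qqnqqqnnqqqnqq   [A → ε]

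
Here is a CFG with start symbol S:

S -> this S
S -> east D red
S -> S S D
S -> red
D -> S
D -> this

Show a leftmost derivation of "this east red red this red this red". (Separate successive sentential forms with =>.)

S => this S   [S -> this S]
this S => this east D red   [S -> east D red]
this east D red => this east S red   [D -> S]
this east S red => this east S S D red   [S -> S S D]
this east S S D red => this east S S D S D red   [S -> S S D]
this east S S D S D red => this east red S D S D red   [S -> red]
this east red S D S D red => this east red red D S D red   [S -> red]
this east red red D S D red => this east red red this S D red   [D -> this]
this east red red this S D red => this east red red this red D red   [S -> red]
this east red red this red D red => this east red red this red this red   [D -> this]

S => this S => this east D red => this east S red => this east S S D red => this east S S D S D red => this east red S D S D red => this east red red D S D red => this east red red this S D red => this east red red this red D red => this east red red this red this red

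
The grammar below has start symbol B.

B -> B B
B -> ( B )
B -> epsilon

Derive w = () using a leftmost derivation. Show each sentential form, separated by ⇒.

B ⇒ BB   [B -> B B]
BB ⇒ BBB   [B -> B B]
BBB ⇒ (B)BB   [B -> ( B )]
(B)BB ⇒ ()BB   [B -> epsilon]
()BB ⇒ ()B   [B -> epsilon]
()B ⇒ ()   [B -> epsilon]

B ⇒ BB ⇒ BBB ⇒ (B)BB ⇒ ()BB ⇒ ()B ⇒ ()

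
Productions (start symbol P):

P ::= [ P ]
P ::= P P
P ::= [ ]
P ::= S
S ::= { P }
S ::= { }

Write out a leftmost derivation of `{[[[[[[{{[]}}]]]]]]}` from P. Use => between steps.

P => S   [P ::= S]
S => {P}   [S ::= { P }]
{P} => {[P]}   [P ::= [ P ]]
{[P]} => {[[P]]}   [P ::= [ P ]]
{[[P]]} => {[[[P]]]}   [P ::= [ P ]]
{[[[P]]]} => {[[[[P]]]]}   [P ::= [ P ]]
{[[[[P]]]]} => {[[[[[P]]]]]}   [P ::= [ P ]]
{[[[[[P]]]]]} => {[[[[[[P]]]]]]}   [P ::= [ P ]]
{[[[[[[P]]]]]]} => {[[[[[[S]]]]]]}   [P ::= S]
{[[[[[[S]]]]]]} => {[[[[[[{P}]]]]]]}   [S ::= { P }]
{[[[[[[{P}]]]]]]} => {[[[[[[{S}]]]]]]}   [P ::= S]
{[[[[[[{S}]]]]]]} => {[[[[[[{{P}}]]]]]]}   [S ::= { P }]
{[[[[[[{{P}}]]]]]]} => {[[[[[[{{[]}}]]]]]]}   [P ::= [ ]]

P=>S=>{P}=>{[P]}=>{[[P]]}=>{[[[P]]]}=>{[[[[P]]]]}=>{[[[[[P]]]]]}=>{[[[[[[P]]]]]]}=>{[[[[[[S]]]]]]}=>{[[[[[[{P}]]]]]]}=>{[[[[[[{S}]]]]]]}=>{[[[[[[{{P}}]]]]]]}=>{[[[[[[{{[]}}]]]]]]}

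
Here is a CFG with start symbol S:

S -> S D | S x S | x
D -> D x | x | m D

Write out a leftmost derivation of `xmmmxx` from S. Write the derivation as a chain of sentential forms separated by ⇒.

S ⇒ SD   [S -> S D]
SD ⇒ SDD   [S -> S D]
SDD ⇒ xDD   [S -> x]
xDD ⇒ xmDD   [D -> m D]
xmDD ⇒ xmmDD   [D -> m D]
xmmDD ⇒ xmmmDD   [D -> m D]
xmmmDD ⇒ xmmmxD   [D -> x]
xmmmxD ⇒ xmmmxx   [D -> x]

S ⇒ SD ⇒ SDD ⇒ xDD ⇒ xmDD ⇒ xmmDD ⇒ xmmmDD ⇒ xmmmxD ⇒ xmmmxx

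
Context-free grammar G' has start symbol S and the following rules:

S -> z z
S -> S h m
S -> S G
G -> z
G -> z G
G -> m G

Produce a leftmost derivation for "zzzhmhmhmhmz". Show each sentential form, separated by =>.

S => SG => ShmG => ShmhmG => ShmhmhmG => ShmhmhmhmG => SGhmhmhmhmG => zzGhmhmhmhmG => zzzhmhmhmhmG => zzzhmhmhmhmz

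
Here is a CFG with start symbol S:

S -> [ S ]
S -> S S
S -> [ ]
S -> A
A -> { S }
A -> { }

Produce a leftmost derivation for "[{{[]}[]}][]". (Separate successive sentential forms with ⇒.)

S ⇒ SS   [S -> S S]
SS ⇒ [S]S   [S -> [ S ]]
[S]S ⇒ [A]S   [S -> A]
[A]S ⇒ [{S}]S   [A -> { S }]
[{S}]S ⇒ [{SS}]S   [S -> S S]
[{SS}]S ⇒ [{AS}]S   [S -> A]
[{AS}]S ⇒ [{{S}S}]S   [A -> { S }]
[{{S}S}]S ⇒ [{{[]}S}]S   [S -> [ ]]
[{{[]}S}]S ⇒ [{{[]}[]}]S   [S -> [ ]]
[{{[]}[]}]S ⇒ [{{[]}[]}][]   [S -> [ ]]

S⇒SS⇒[S]S⇒[A]S⇒[{S}]S⇒[{SS}]S⇒[{AS}]S⇒[{{S}S}]S⇒[{{[]}S}]S⇒[{{[]}[]}]S⇒[{{[]}[]}][]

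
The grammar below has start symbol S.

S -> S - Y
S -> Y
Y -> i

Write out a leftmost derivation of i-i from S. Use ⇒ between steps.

S ⇒ S-Y   [S -> S - Y]
S-Y ⇒ Y-Y   [S -> Y]
Y-Y ⇒ i-Y   [Y -> i]
i-Y ⇒ i-i   [Y -> i]

S ⇒ S-Y ⇒ Y-Y ⇒ i-Y ⇒ i-i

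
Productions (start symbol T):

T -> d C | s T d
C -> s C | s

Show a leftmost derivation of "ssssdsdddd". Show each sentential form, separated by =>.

T=>sTd=>ssTdd=>sssTddd=>ssssTdddd=>ssssdCdddd=>ssssdsdddd

T => sTd   [T -> s T d]
sTd => ssTdd   [T -> s T d]
ssTdd => sssTddd   [T -> s T d]
sssTddd => ssssTdddd   [T -> s T d]
ssssTdddd => ssssdCdddd   [T -> d C]
ssssdCdddd => ssssdsdddd   [C -> s]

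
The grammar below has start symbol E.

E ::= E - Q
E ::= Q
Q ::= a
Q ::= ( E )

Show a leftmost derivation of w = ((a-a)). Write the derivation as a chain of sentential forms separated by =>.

E => Q   [E ::= Q]
Q => (E)   [Q ::= ( E )]
(E) => (Q)   [E ::= Q]
(Q) => ((E))   [Q ::= ( E )]
((E)) => ((E-Q))   [E ::= E - Q]
((E-Q)) => ((Q-Q))   [E ::= Q]
((Q-Q)) => ((a-Q))   [Q ::= a]
((a-Q)) => ((a-a))   [Q ::= a]

E => Q => (E) => (Q) => ((E)) => ((E-Q)) => ((Q-Q)) => ((a-Q)) => ((a-a))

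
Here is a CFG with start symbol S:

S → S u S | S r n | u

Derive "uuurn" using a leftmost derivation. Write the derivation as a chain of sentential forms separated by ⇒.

S⇒Srn⇒SuSrn⇒uuSrn⇒uuurn

S ⇒ Srn   [S → S r n]
Srn ⇒ SuSrn   [S → S u S]
SuSrn ⇒ uuSrn   [S → u]
uuSrn ⇒ uuurn   [S → u]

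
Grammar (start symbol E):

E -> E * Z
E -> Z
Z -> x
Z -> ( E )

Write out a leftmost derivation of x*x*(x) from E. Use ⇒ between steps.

E ⇒ E*Z   [E -> E * Z]
E*Z ⇒ E*Z*Z   [E -> E * Z]
E*Z*Z ⇒ Z*Z*Z   [E -> Z]
Z*Z*Z ⇒ x*Z*Z   [Z -> x]
x*Z*Z ⇒ x*x*Z   [Z -> x]
x*x*Z ⇒ x*x*(E)   [Z -> ( E )]
x*x*(E) ⇒ x*x*(Z)   [E -> Z]
x*x*(Z) ⇒ x*x*(x)   [Z -> x]

E ⇒ E*Z ⇒ E*Z*Z ⇒ Z*Z*Z ⇒ x*Z*Z ⇒ x*x*Z ⇒ x*x*(E) ⇒ x*x*(Z) ⇒ x*x*(x)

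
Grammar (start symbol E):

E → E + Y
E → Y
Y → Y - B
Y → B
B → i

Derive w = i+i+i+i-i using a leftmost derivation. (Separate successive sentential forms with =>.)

E => E+Y   [E → E + Y]
E+Y => E+Y+Y   [E → E + Y]
E+Y+Y => E+Y+Y+Y   [E → E + Y]
E+Y+Y+Y => Y+Y+Y+Y   [E → Y]
Y+Y+Y+Y => B+Y+Y+Y   [Y → B]
B+Y+Y+Y => i+Y+Y+Y   [B → i]
i+Y+Y+Y => i+B+Y+Y   [Y → B]
i+B+Y+Y => i+i+Y+Y   [B → i]
i+i+Y+Y => i+i+B+Y   [Y → B]
i+i+B+Y => i+i+i+Y   [B → i]
i+i+i+Y => i+i+i+Y-B   [Y → Y - B]
i+i+i+Y-B => i+i+i+B-B   [Y → B]
i+i+i+B-B => i+i+i+i-B   [B → i]
i+i+i+i-B => i+i+i+i-i   [B → i]

E => E+Y => E+Y+Y => E+Y+Y+Y => Y+Y+Y+Y => B+Y+Y+Y => i+Y+Y+Y => i+B+Y+Y => i+i+Y+Y => i+i+B+Y => i+i+i+Y => i+i+i+Y-B => i+i+i+B-B => i+i+i+i-B => i+i+i+i-i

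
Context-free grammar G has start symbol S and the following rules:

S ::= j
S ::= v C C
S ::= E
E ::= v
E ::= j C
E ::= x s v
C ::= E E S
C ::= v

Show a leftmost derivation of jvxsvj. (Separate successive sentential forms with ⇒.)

S ⇒ E ⇒ jC ⇒ jEES ⇒ jvES ⇒ jvxsvS ⇒ jvxsvj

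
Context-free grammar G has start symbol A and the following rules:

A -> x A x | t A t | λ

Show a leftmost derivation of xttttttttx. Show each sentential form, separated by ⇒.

A⇒xAx⇒xtAtx⇒xttAttx⇒xtttAtttx⇒xttttAttttx⇒xttttttttx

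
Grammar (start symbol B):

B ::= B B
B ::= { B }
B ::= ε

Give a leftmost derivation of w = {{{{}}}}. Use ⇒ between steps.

B⇒BB⇒{B}B⇒{BB}B⇒{{B}B}B⇒{{{B}}B}B⇒{{{{B}}}B}B⇒{{{{}}}B}B⇒{{{{}}}}B⇒{{{{}}}}

B ⇒ BB   [B ::= B B]
BB ⇒ {B}B   [B ::= { B }]
{B}B ⇒ {BB}B   [B ::= B B]
{BB}B ⇒ {{B}B}B   [B ::= { B }]
{{B}B}B ⇒ {{{B}}B}B   [B ::= { B }]
{{{B}}B}B ⇒ {{{{B}}}B}B   [B ::= { B }]
{{{{B}}}B}B ⇒ {{{{}}}B}B   [B ::= ε]
{{{{}}}B}B ⇒ {{{{}}}}B   [B ::= ε]
{{{{}}}}B ⇒ {{{{}}}}   [B ::= ε]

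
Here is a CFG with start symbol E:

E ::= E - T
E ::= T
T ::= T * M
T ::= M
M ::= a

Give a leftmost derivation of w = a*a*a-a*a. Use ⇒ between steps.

E ⇒ E-T   [E ::= E - T]
E-T ⇒ T-T   [E ::= T]
T-T ⇒ T*M-T   [T ::= T * M]
T*M-T ⇒ T*M*M-T   [T ::= T * M]
T*M*M-T ⇒ M*M*M-T   [T ::= M]
M*M*M-T ⇒ a*M*M-T   [M ::= a]
a*M*M-T ⇒ a*a*M-T   [M ::= a]
a*a*M-T ⇒ a*a*a-T   [M ::= a]
a*a*a-T ⇒ a*a*a-T*M   [T ::= T * M]
a*a*a-T*M ⇒ a*a*a-M*M   [T ::= M]
a*a*a-M*M ⇒ a*a*a-a*M   [M ::= a]
a*a*a-a*M ⇒ a*a*a-a*a   [M ::= a]

E⇒E-T⇒T-T⇒T*M-T⇒T*M*M-T⇒M*M*M-T⇒a*M*M-T⇒a*a*M-T⇒a*a*a-T⇒a*a*a-T*M⇒a*a*a-M*M⇒a*a*a-a*M⇒a*a*a-a*a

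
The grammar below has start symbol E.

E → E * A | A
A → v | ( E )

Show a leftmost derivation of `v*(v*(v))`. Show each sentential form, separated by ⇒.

E ⇒ E*A ⇒ A*A ⇒ v*A ⇒ v*(E) ⇒ v*(E*A) ⇒ v*(A*A) ⇒ v*(v*A) ⇒ v*(v*(E)) ⇒ v*(v*(A)) ⇒ v*(v*(v))

E ⇒ E*A   [E → E * A]
E*A ⇒ A*A   [E → A]
A*A ⇒ v*A   [A → v]
v*A ⇒ v*(E)   [A → ( E )]
v*(E) ⇒ v*(E*A)   [E → E * A]
v*(E*A) ⇒ v*(A*A)   [E → A]
v*(A*A) ⇒ v*(v*A)   [A → v]
v*(v*A) ⇒ v*(v*(E))   [A → ( E )]
v*(v*(E)) ⇒ v*(v*(A))   [E → A]
v*(v*(A)) ⇒ v*(v*(v))   [A → v]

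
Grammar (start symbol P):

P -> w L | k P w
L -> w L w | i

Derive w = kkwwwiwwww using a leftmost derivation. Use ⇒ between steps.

P⇒kPw⇒kkPww⇒kkwLww⇒kkwwLwww⇒kkwwwLwwww⇒kkwwwiwwww

P ⇒ kPw   [P -> k P w]
kPw ⇒ kkPww   [P -> k P w]
kkPww ⇒ kkwLww   [P -> w L]
kkwLww ⇒ kkwwLwww   [L -> w L w]
kkwwLwww ⇒ kkwwwLwwww   [L -> w L w]
kkwwwLwwww ⇒ kkwwwiwwww   [L -> i]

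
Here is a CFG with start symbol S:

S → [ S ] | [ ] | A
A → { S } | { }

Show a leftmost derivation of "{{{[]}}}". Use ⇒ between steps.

S⇒A⇒{S}⇒{A}⇒{{S}}⇒{{A}}⇒{{{S}}}⇒{{{[]}}}

S ⇒ A   [S → A]
A ⇒ {S}   [A → { S }]
{S} ⇒ {A}   [S → A]
{A} ⇒ {{S}}   [A → { S }]
{{S}} ⇒ {{A}}   [S → A]
{{A}} ⇒ {{{S}}}   [A → { S }]
{{{S}}} ⇒ {{{[]}}}   [S → [ ]]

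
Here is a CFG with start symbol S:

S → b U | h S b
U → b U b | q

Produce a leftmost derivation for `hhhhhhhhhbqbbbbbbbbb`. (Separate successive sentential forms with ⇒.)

S⇒hSb⇒hhSbb⇒hhhSbbb⇒hhhhSbbbb⇒hhhhhSbbbbb⇒hhhhhhSbbbbbb⇒hhhhhhhSbbbbbbb⇒hhhhhhhhSbbbbbbbb⇒hhhhhhhhhSbbbbbbbbb⇒hhhhhhhhhbUbbbbbbbbb⇒hhhhhhhhhbqbbbbbbbbb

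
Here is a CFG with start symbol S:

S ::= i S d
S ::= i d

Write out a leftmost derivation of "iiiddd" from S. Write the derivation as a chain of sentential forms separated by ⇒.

S⇒iSd⇒iiSdd⇒iiiddd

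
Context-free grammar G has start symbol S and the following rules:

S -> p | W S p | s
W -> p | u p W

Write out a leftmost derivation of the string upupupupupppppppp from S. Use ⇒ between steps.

S ⇒ WSp   [S -> W S p]
WSp ⇒ upWSp   [W -> u p W]
upWSp ⇒ upupWSp   [W -> u p W]
upupWSp ⇒ upupupWSp   [W -> u p W]
upupupWSp ⇒ upupupupWSp   [W -> u p W]
upupupupWSp ⇒ upupupupupWSp   [W -> u p W]
upupupupupWSp ⇒ upupupupuppSp   [W -> p]
upupupupuppSp ⇒ upupupupuppWSpp   [S -> W S p]
upupupupuppWSpp ⇒ upupupupupppSpp   [W -> p]
upupupupupppSpp ⇒ upupupupupppWSppp   [S -> W S p]
upupupupupppWSppp ⇒ upupupupuppppSppp   [W -> p]
upupupupuppppSppp ⇒ upupupupupppppppp   [S -> p]

S ⇒ WSp ⇒ upWSp ⇒ upupWSp ⇒ upupupWSp ⇒ upupupupWSp ⇒ upupupupupWSp ⇒ upupupupuppSp ⇒ upupupupuppWSpp ⇒ upupupupupppSpp ⇒ upupupupupppWSppp ⇒ upupupupuppppSppp ⇒ upupupupupppppppp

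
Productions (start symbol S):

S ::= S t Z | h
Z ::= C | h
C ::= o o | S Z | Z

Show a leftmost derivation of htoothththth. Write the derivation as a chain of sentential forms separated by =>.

S=>StZ=>StZtZ=>StZtZtZ=>StZtZtZtZ=>StZtZtZtZtZ=>htZtZtZtZtZ=>htCtZtZtZtZ=>htootZtZtZtZ=>htoothtZtZtZ=>htooththtZtZ=>htoothththtZ=>htoothththth

S => StZ   [S ::= S t Z]
StZ => StZtZ   [S ::= S t Z]
StZtZ => StZtZtZ   [S ::= S t Z]
StZtZtZ => StZtZtZtZ   [S ::= S t Z]
StZtZtZtZ => StZtZtZtZtZ   [S ::= S t Z]
StZtZtZtZtZ => htZtZtZtZtZ   [S ::= h]
htZtZtZtZtZ => htCtZtZtZtZ   [Z ::= C]
htCtZtZtZtZ => htootZtZtZtZ   [C ::= o o]
htootZtZtZtZ => htoothtZtZtZ   [Z ::= h]
htoothtZtZtZ => htooththtZtZ   [Z ::= h]
htooththtZtZ => htoothththtZ   [Z ::= h]
htoothththtZ => htoothththth   [Z ::= h]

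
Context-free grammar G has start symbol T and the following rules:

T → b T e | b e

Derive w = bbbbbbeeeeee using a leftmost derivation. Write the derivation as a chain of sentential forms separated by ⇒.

T ⇒ bTe   [T → b T e]
bTe ⇒ bbTee   [T → b T e]
bbTee ⇒ bbbTeee   [T → b T e]
bbbTeee ⇒ bbbbTeeee   [T → b T e]
bbbbTeeee ⇒ bbbbbTeeeee   [T → b T e]
bbbbbTeeeee ⇒ bbbbbbeeeeee   [T → b e]

T ⇒ bTe ⇒ bbTee ⇒ bbbTeee ⇒ bbbbTeeee ⇒ bbbbbTeeeee ⇒ bbbbbbeeeeee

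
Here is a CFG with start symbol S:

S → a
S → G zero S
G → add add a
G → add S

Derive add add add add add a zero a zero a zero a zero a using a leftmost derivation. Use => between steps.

S => G zero S   [S → G zero S]
G zero S => add S zero S   [G → add S]
add S zero S => add G zero S zero S   [S → G zero S]
add G zero S zero S => add add S zero S zero S   [G → add S]
add add S zero S zero S => add add G zero S zero S zero S   [S → G zero S]
add add G zero S zero S zero S => add add add S zero S zero S zero S   [G → add S]
add add add S zero S zero S zero S => add add add G zero S zero S zero S zero S   [S → G zero S]
add add add G zero S zero S zero S zero S => add add add add add a zero S zero S zero S zero S   [G → add add a]
add add add add add a zero S zero S zero S zero S => add add add add add a zero a zero S zero S zero S   [S → a]
add add add add add a zero a zero S zero S zero S => add add add add add a zero a zero a zero S zero S   [S → a]
add add add add add a zero a zero a zero S zero S => add add add add add a zero a zero a zero a zero S   [S → a]
add add add add add a zero a zero a zero a zero S => add add add add add a zero a zero a zero a zero a   [S → a]

S => G zero S => add S zero S => add G zero S zero S => add add S zero S zero S => add add G zero S zero S zero S => add add add S zero S zero S zero S => add add add G zero S zero S zero S zero S => add add add add add a zero S zero S zero S zero S => add add add add add a zero a zero S zero S zero S => add add add add add a zero a zero a zero S zero S => add add add add add a zero a zero a zero a zero S => add add add add add a zero a zero a zero a zero a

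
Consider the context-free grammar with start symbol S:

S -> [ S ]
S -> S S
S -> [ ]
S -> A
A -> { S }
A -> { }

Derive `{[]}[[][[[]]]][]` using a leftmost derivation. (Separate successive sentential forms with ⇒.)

S⇒SS⇒AS⇒{S}S⇒{[]}S⇒{[]}SS⇒{[]}[S]S⇒{[]}[SS]S⇒{[]}[[]S]S⇒{[]}[[][S]]S⇒{[]}[[][[S]]]S⇒{[]}[[][[[]]]]S⇒{[]}[[][[[]]]][]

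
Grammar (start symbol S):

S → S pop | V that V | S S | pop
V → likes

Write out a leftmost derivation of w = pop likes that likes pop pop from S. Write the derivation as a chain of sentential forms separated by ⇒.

S ⇒ S S   [S → S S]
S S ⇒ S S S   [S → S S]
S S S ⇒ S S S S   [S → S S]
S S S S ⇒ pop S S S   [S → pop]
pop S S S ⇒ pop V that V S S   [S → V that V]
pop V that V S S ⇒ pop likes that V S S   [V → likes]
pop likes that V S S ⇒ pop likes that likes S S   [V → likes]
pop likes that likes S S ⇒ pop likes that likes pop S   [S → pop]
pop likes that likes pop S ⇒ pop likes that likes pop pop   [S → pop]

S ⇒ S S ⇒ S S S ⇒ S S S S ⇒ pop S S S ⇒ pop V that V S S ⇒ pop likes that V S S ⇒ pop likes that likes S S ⇒ pop likes that likes pop S ⇒ pop likes that likes pop pop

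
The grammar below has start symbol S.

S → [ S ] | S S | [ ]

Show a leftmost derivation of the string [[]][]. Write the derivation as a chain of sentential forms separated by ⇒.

S⇒SS⇒[S]S⇒[[]]S⇒[[]][]

S ⇒ SS   [S → S S]
SS ⇒ [S]S   [S → [ S ]]
[S]S ⇒ [[]]S   [S → [ ]]
[[]]S ⇒ [[]][]   [S → [ ]]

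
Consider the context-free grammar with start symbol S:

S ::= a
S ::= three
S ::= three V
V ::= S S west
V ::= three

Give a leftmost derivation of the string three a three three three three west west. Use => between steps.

S => three V   [S ::= three V]
three V => three S S west   [V ::= S S west]
three S S west => three a S west   [S ::= a]
three a S west => three a three V west   [S ::= three V]
three a three V west => three a three S S west west   [V ::= S S west]
three a three S S west west => three a three three S west west   [S ::= three]
three a three three S west west => three a three three three V west west   [S ::= three V]
three a three three three V west west => three a three three three three west west   [V ::= three]

S => three V => three S S west => three a S west => three a three V west => three a three S S west west => three a three three S west west => three a three three three V west west => three a three three three three west west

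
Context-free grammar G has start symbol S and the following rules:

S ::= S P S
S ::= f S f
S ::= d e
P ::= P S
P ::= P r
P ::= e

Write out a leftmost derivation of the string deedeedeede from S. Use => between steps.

S => SPS   [S ::= S P S]
SPS => SPSPS   [S ::= S P S]
SPSPS => SPSPSPS   [S ::= S P S]
SPSPSPS => dePSPSPS   [S ::= d e]
dePSPSPS => deeSPSPS   [P ::= e]
deeSPSPS => deedePSPS   [S ::= d e]
deedePSPS => deedeeSPS   [P ::= e]
deedeeSPS => deedeedePS   [S ::= d e]
deedeedePS => deedeedeeS   [P ::= e]
deedeedeeS => deedeedeede   [S ::= d e]

S=>SPS=>SPSPS=>SPSPSPS=>dePSPSPS=>deeSPSPS=>deedePSPS=>deedeeSPS=>deedeedePS=>deedeedeeS=>deedeedeede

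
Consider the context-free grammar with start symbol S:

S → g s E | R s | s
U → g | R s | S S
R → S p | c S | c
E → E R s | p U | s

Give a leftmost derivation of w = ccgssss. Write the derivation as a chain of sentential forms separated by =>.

S => Rs => cSs => cRss => ccSss => ccgsEss => ccgssss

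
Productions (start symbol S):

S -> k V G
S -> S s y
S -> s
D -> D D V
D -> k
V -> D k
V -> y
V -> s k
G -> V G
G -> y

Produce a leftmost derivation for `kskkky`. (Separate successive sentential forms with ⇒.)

S ⇒ kVG ⇒ kskG ⇒ kskVG ⇒ kskDkG ⇒ kskkkG ⇒ kskkky

S ⇒ kVG   [S -> k V G]
kVG ⇒ kskG   [V -> s k]
kskG ⇒ kskVG   [G -> V G]
kskVG ⇒ kskDkG   [V -> D k]
kskDkG ⇒ kskkkG   [D -> k]
kskkkG ⇒ kskkky   [G -> y]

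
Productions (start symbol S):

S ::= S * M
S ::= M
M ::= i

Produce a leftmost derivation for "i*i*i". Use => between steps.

S => S*M => S*M*M => M*M*M => i*M*M => i*i*M => i*i*i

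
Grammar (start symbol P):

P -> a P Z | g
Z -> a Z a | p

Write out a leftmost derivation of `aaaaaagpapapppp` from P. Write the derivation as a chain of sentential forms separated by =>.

P => aPZ => aaPZZ => aaaPZZZ => aaaaPZZZZ => aaaaaPZZZZZ => aaaaaaPZZZZZZ => aaaaaagZZZZZZ => aaaaaagpZZZZZ => aaaaaagpaZaZZZZ => aaaaaagpapaZZZZ => aaaaaagpapapZZZ => aaaaaagpapappZZ => aaaaaagpapapppZ => aaaaaagpapapppp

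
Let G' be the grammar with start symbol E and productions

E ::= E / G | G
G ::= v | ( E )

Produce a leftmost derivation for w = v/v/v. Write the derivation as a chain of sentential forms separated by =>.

E => E/G   [E ::= E / G]
E/G => E/G/G   [E ::= E / G]
E/G/G => G/G/G   [E ::= G]
G/G/G => v/G/G   [G ::= v]
v/G/G => v/v/G   [G ::= v]
v/v/G => v/v/v   [G ::= v]

E => E/G => E/G/G => G/G/G => v/G/G => v/v/G => v/v/v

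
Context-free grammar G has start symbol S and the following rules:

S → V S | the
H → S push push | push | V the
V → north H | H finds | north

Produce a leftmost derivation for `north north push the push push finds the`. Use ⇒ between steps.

S ⇒ V S ⇒ north S ⇒ north V S ⇒ north H finds S ⇒ north S push push finds S ⇒ north V S push push finds S ⇒ north north H S push push finds S ⇒ north north push S push push finds S ⇒ north north push the push push finds S ⇒ north north push the push push finds the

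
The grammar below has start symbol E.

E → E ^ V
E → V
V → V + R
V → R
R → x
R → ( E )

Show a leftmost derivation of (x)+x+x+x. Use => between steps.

E => V   [E → V]
V => V+R   [V → V + R]
V+R => V+R+R   [V → V + R]
V+R+R => V+R+R+R   [V → V + R]
V+R+R+R => R+R+R+R   [V → R]
R+R+R+R => (E)+R+R+R   [R → ( E )]
(E)+R+R+R => (V)+R+R+R   [E → V]
(V)+R+R+R => (R)+R+R+R   [V → R]
(R)+R+R+R => (x)+R+R+R   [R → x]
(x)+R+R+R => (x)+x+R+R   [R → x]
(x)+x+R+R => (x)+x+x+R   [R → x]
(x)+x+x+R => (x)+x+x+x   [R → x]

E => V => V+R => V+R+R => V+R+R+R => R+R+R+R => (E)+R+R+R => (V)+R+R+R => (R)+R+R+R => (x)+R+R+R => (x)+x+R+R => (x)+x+x+R => (x)+x+x+x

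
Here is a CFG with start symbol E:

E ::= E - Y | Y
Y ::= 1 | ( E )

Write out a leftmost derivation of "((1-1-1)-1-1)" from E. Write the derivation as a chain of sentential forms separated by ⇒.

E ⇒ Y   [E ::= Y]
Y ⇒ (E)   [Y ::= ( E )]
(E) ⇒ (E-Y)   [E ::= E - Y]
(E-Y) ⇒ (E-Y-Y)   [E ::= E - Y]
(E-Y-Y) ⇒ (Y-Y-Y)   [E ::= Y]
(Y-Y-Y) ⇒ ((E)-Y-Y)   [Y ::= ( E )]
((E)-Y-Y) ⇒ ((E-Y)-Y-Y)   [E ::= E - Y]
((E-Y)-Y-Y) ⇒ ((E-Y-Y)-Y-Y)   [E ::= E - Y]
((E-Y-Y)-Y-Y) ⇒ ((Y-Y-Y)-Y-Y)   [E ::= Y]
((Y-Y-Y)-Y-Y) ⇒ ((1-Y-Y)-Y-Y)   [Y ::= 1]
((1-Y-Y)-Y-Y) ⇒ ((1-1-Y)-Y-Y)   [Y ::= 1]
((1-1-Y)-Y-Y) ⇒ ((1-1-1)-Y-Y)   [Y ::= 1]
((1-1-1)-Y-Y) ⇒ ((1-1-1)-1-Y)   [Y ::= 1]
((1-1-1)-1-Y) ⇒ ((1-1-1)-1-1)   [Y ::= 1]

E ⇒ Y ⇒ (E) ⇒ (E-Y) ⇒ (E-Y-Y) ⇒ (Y-Y-Y) ⇒ ((E)-Y-Y) ⇒ ((E-Y)-Y-Y) ⇒ ((E-Y-Y)-Y-Y) ⇒ ((Y-Y-Y)-Y-Y) ⇒ ((1-Y-Y)-Y-Y) ⇒ ((1-1-Y)-Y-Y) ⇒ ((1-1-1)-Y-Y) ⇒ ((1-1-1)-1-Y) ⇒ ((1-1-1)-1-1)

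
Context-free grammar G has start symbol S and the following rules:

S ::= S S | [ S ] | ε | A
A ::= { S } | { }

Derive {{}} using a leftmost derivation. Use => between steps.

S=>A=>{S}=>{SS}=>{SSS}=>{SSSS}=>{ASSS}=>{{S}SSS}=>{{}SSS}=>{{}SS}=>{{}S}=>{{}}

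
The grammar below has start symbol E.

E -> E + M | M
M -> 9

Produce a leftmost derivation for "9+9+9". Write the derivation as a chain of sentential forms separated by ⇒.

E ⇒ E+M   [E -> E + M]
E+M ⇒ E+M+M   [E -> E + M]
E+M+M ⇒ M+M+M   [E -> M]
M+M+M ⇒ 9+M+M   [M -> 9]
9+M+M ⇒ 9+9+M   [M -> 9]
9+9+M ⇒ 9+9+9   [M -> 9]

E ⇒ E+M ⇒ E+M+M ⇒ M+M+M ⇒ 9+M+M ⇒ 9+9+M ⇒ 9+9+9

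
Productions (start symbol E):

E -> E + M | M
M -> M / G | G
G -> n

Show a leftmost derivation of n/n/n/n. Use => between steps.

E => M   [E -> M]
M => M/G   [M -> M / G]
M/G => M/G/G   [M -> M / G]
M/G/G => M/G/G/G   [M -> M / G]
M/G/G/G => G/G/G/G   [M -> G]
G/G/G/G => n/G/G/G   [G -> n]
n/G/G/G => n/n/G/G   [G -> n]
n/n/G/G => n/n/n/G   [G -> n]
n/n/n/G => n/n/n/n   [G -> n]

E => M => M/G => M/G/G => M/G/G/G => G/G/G/G => n/G/G/G => n/n/G/G => n/n/n/G => n/n/n/n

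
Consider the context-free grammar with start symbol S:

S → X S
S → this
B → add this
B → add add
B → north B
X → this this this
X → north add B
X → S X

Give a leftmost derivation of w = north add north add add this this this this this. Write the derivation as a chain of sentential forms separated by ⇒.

S ⇒ X S ⇒ S X S ⇒ X S X S ⇒ north add B S X S ⇒ north add north B S X S ⇒ north add north add add S X S ⇒ north add north add add this X S ⇒ north add north add add this this this this S ⇒ north add north add add this this this this this

S ⇒ X S   [S → X S]
X S ⇒ S X S   [X → S X]
S X S ⇒ X S X S   [S → X S]
X S X S ⇒ north add B S X S   [X → north add B]
north add B S X S ⇒ north add north B S X S   [B → north B]
north add north B S X S ⇒ north add north add add S X S   [B → add add]
north add north add add S X S ⇒ north add north add add this X S   [S → this]
north add north add add this X S ⇒ north add north add add this this this this S   [X → this this this]
north add north add add this this this this S ⇒ north add north add add this this this this this   [S → this]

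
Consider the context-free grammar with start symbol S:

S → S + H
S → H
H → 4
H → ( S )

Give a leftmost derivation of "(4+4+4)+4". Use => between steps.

S => S+H => H+H => (S)+H => (S+H)+H => (S+H+H)+H => (H+H+H)+H => (4+H+H)+H => (4+4+H)+H => (4+4+4)+H => (4+4+4)+4

S => S+H   [S → S + H]
S+H => H+H   [S → H]
H+H => (S)+H   [H → ( S )]
(S)+H => (S+H)+H   [S → S + H]
(S+H)+H => (S+H+H)+H   [S → S + H]
(S+H+H)+H => (H+H+H)+H   [S → H]
(H+H+H)+H => (4+H+H)+H   [H → 4]
(4+H+H)+H => (4+4+H)+H   [H → 4]
(4+4+H)+H => (4+4+4)+H   [H → 4]
(4+4+4)+H => (4+4+4)+4   [H → 4]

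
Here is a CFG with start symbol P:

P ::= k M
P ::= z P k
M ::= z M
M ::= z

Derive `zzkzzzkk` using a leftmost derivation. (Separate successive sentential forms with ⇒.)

P ⇒ zPk ⇒ zzPkk ⇒ zzkMkk ⇒ zzkzMkk ⇒ zzkzzMkk ⇒ zzkzzzkk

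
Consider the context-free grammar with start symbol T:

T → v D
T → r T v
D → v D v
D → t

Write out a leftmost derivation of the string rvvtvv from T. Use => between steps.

T => rTv => rvDv => rvvDvv => rvvtvv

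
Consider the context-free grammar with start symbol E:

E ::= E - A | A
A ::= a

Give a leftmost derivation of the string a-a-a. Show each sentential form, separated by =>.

E => E-A   [E ::= E - A]
E-A => E-A-A   [E ::= E - A]
E-A-A => A-A-A   [E ::= A]
A-A-A => a-A-A   [A ::= a]
a-A-A => a-a-A   [A ::= a]
a-a-A => a-a-a   [A ::= a]

E=>E-A=>E-A-A=>A-A-A=>a-A-A=>a-a-A=>a-a-a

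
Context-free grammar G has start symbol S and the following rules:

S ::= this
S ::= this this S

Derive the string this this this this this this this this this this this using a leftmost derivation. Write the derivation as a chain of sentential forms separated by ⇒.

S ⇒ this this S ⇒ this this this this S ⇒ this this this this this this S ⇒ this this this this this this this this S ⇒ this this this this this this this this this this S ⇒ this this this this this this this this this this this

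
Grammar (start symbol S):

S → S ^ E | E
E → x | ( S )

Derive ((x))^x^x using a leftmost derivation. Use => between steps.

S => S^E   [S → S ^ E]
S^E => S^E^E   [S → S ^ E]
S^E^E => E^E^E   [S → E]
E^E^E => (S)^E^E   [E → ( S )]
(S)^E^E => (E)^E^E   [S → E]
(E)^E^E => ((S))^E^E   [E → ( S )]
((S))^E^E => ((E))^E^E   [S → E]
((E))^E^E => ((x))^E^E   [E → x]
((x))^E^E => ((x))^x^E   [E → x]
((x))^x^E => ((x))^x^x   [E → x]

S=>S^E=>S^E^E=>E^E^E=>(S)^E^E=>(E)^E^E=>((S))^E^E=>((E))^E^E=>((x))^E^E=>((x))^x^E=>((x))^x^x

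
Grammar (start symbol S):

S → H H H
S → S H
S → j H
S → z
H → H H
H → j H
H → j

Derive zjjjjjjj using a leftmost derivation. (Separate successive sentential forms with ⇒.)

S ⇒ SH ⇒ SHH ⇒ zHH ⇒ zHHH ⇒ zjHHH ⇒ zjHHHH ⇒ zjjHHHH ⇒ zjjjHHHH ⇒ zjjjjHHH ⇒ zjjjjjHH ⇒ zjjjjjjH ⇒ zjjjjjjj

S ⇒ SH   [S → S H]
SH ⇒ SHH   [S → S H]
SHH ⇒ zHH   [S → z]
zHH ⇒ zHHH   [H → H H]
zHHH ⇒ zjHHH   [H → j H]
zjHHH ⇒ zjHHHH   [H → H H]
zjHHHH ⇒ zjjHHHH   [H → j H]
zjjHHHH ⇒ zjjjHHHH   [H → j H]
zjjjHHHH ⇒ zjjjjHHH   [H → j]
zjjjjHHH ⇒ zjjjjjHH   [H → j]
zjjjjjHH ⇒ zjjjjjjH   [H → j]
zjjjjjjH ⇒ zjjjjjjj   [H → j]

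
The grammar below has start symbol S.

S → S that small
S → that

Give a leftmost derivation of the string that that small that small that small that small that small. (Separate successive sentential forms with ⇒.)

S ⇒ S that small ⇒ S that small that small ⇒ S that small that small that small ⇒ S that small that small that small that small ⇒ S that small that small that small that small that small ⇒ that that small that small that small that small that small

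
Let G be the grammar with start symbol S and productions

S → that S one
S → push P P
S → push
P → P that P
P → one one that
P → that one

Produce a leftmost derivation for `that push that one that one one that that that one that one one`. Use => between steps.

S => that S one => that push P P one => that push P that P P one => that push that one that P P one => that push that one that P that P P one => that push that one that one one that that P P one => that push that one that one one that that that one P one => that push that one that one one that that that one that one one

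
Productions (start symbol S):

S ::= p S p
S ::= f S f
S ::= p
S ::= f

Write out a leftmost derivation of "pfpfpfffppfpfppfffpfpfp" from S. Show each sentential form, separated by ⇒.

S ⇒ pSp   [S ::= p S p]
pSp ⇒ pfSfp   [S ::= f S f]
pfSfp ⇒ pfpSpfp   [S ::= p S p]
pfpSpfp ⇒ pfpfSfpfp   [S ::= f S f]
pfpfSfpfp ⇒ pfpfpSpfpfp   [S ::= p S p]
pfpfpSpfpfp ⇒ pfpfpfSfpfpfp   [S ::= f S f]
pfpfpfSfpfpfp ⇒ pfpfpffSffpfpfp   [S ::= f S f]
pfpfpffSffpfpfp ⇒ pfpfpfffSfffpfpfp   [S ::= f S f]
pfpfpfffSfffpfpfp ⇒ pfpfpfffpSpfffpfpfp   [S ::= p S p]
pfpfpfffpSpfffpfpfp ⇒ pfpfpfffppSppfffpfpfp   [S ::= p S p]
pfpfpfffppSppfffpfpfp ⇒ pfpfpfffppfSfppfffpfpfp   [S ::= f S f]
pfpfpfffppfSfppfffpfpfp ⇒ pfpfpfffppfpfppfffpfpfp   [S ::= p]

S ⇒ pSp ⇒ pfSfp ⇒ pfpSpfp ⇒ pfpfSfpfp ⇒ pfpfpSpfpfp ⇒ pfpfpfSfpfpfp ⇒ pfpfpffSffpfpfp ⇒ pfpfpfffSfffpfpfp ⇒ pfpfpfffpSpfffpfpfp ⇒ pfpfpfffppSppfffpfpfp ⇒ pfpfpfffppfSfppfffpfpfp ⇒ pfpfpfffppfpfppfffpfpfp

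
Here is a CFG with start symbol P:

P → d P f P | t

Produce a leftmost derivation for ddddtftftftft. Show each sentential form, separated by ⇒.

P ⇒ dPfP ⇒ ddPfPfP ⇒ dddPfPfPfP ⇒ ddddPfPfPfPfP ⇒ ddddtfPfPfPfP ⇒ ddddtftfPfPfP ⇒ ddddtftftfPfP ⇒ ddddtftftftfP ⇒ ddddtftftftft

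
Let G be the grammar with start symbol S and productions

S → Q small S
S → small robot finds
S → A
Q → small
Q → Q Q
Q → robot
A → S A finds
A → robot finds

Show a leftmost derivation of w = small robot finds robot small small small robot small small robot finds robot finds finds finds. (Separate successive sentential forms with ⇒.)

S ⇒ A   [S → A]
A ⇒ S A finds   [A → S A finds]
S A finds ⇒ small robot finds A finds   [S → small robot finds]
small robot finds A finds ⇒ small robot finds S A finds finds   [A → S A finds]
small robot finds S A finds finds ⇒ small robot finds Q small S A finds finds   [S → Q small S]
small robot finds Q small S A finds finds ⇒ small robot finds robot small S A finds finds   [Q → robot]
small robot finds robot small S A finds finds ⇒ small robot finds robot small Q small S A finds finds   [S → Q small S]
small robot finds robot small Q small S A finds finds ⇒ small robot finds robot small small small S A finds finds   [Q → small]
small robot finds robot small small small S A finds finds ⇒ small robot finds robot small small small Q small S A finds finds   [S → Q small S]
small robot finds robot small small small Q small S A finds finds ⇒ small robot finds robot small small small robot small S A finds finds   [Q → robot]
small robot finds robot small small small robot small S A finds finds ⇒ small robot finds robot small small small robot small small robot finds A finds finds   [S → small robot finds]
small robot finds robot small small small robot small small robot finds A finds finds ⇒ small robot finds robot small small small robot small small robot finds robot finds finds finds   [A → robot finds]

S ⇒ A ⇒ S A finds ⇒ small robot finds A finds ⇒ small robot finds S A finds finds ⇒ small robot finds Q small S A finds finds ⇒ small robot finds robot small S A finds finds ⇒ small robot finds robot small Q small S A finds finds ⇒ small robot finds robot small small small S A finds finds ⇒ small robot finds robot small small small Q small S A finds finds ⇒ small robot finds robot small small small robot small S A finds finds ⇒ small robot finds robot small small small robot small small robot finds A finds finds ⇒ small robot finds robot small small small robot small small robot finds robot finds finds finds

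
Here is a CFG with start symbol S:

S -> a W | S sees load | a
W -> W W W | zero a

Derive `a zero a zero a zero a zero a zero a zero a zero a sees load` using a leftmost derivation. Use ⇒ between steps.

S ⇒ S sees load ⇒ a W sees load ⇒ a W W W sees load ⇒ a W W W W W sees load ⇒ a W W W W W W W sees load ⇒ a zero a W W W W W W sees load ⇒ a zero a zero a W W W W W sees load ⇒ a zero a zero a zero a W W W W sees load ⇒ a zero a zero a zero a zero a W W W sees load ⇒ a zero a zero a zero a zero a zero a W W sees load ⇒ a zero a zero a zero a zero a zero a zero a W sees load ⇒ a zero a zero a zero a zero a zero a zero a zero a sees load

S ⇒ S sees load   [S -> S sees load]
S sees load ⇒ a W sees load   [S -> a W]
a W sees load ⇒ a W W W sees load   [W -> W W W]
a W W W sees load ⇒ a W W W W W sees load   [W -> W W W]
a W W W W W sees load ⇒ a W W W W W W W sees load   [W -> W W W]
a W W W W W W W sees load ⇒ a zero a W W W W W W sees load   [W -> zero a]
a zero a W W W W W W sees load ⇒ a zero a zero a W W W W W sees load   [W -> zero a]
a zero a zero a W W W W W sees load ⇒ a zero a zero a zero a W W W W sees load   [W -> zero a]
a zero a zero a zero a W W W W sees load ⇒ a zero a zero a zero a zero a W W W sees load   [W -> zero a]
a zero a zero a zero a zero a W W W sees load ⇒ a zero a zero a zero a zero a zero a W W sees load   [W -> zero a]
a zero a zero a zero a zero a zero a W W sees load ⇒ a zero a zero a zero a zero a zero a zero a W sees load   [W -> zero a]
a zero a zero a zero a zero a zero a zero a W sees load ⇒ a zero a zero a zero a zero a zero a zero a zero a sees load   [W -> zero a]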